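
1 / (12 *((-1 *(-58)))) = 1 / 696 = 0.00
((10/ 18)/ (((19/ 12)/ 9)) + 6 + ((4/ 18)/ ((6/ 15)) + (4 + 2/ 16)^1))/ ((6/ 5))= 94655/ 8208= 11.53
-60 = -60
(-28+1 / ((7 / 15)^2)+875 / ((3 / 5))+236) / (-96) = -122813 / 7056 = -17.41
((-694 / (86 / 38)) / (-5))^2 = 173870596 / 46225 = 3761.40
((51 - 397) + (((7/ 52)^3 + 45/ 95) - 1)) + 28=-850953099/ 2671552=-318.52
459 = 459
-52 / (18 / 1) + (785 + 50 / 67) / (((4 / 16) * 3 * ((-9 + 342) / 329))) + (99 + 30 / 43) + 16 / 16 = 3260580584 / 2878119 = 1132.89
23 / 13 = 1.77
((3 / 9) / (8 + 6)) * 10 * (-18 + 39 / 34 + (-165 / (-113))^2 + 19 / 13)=-374170285 / 118521858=-3.16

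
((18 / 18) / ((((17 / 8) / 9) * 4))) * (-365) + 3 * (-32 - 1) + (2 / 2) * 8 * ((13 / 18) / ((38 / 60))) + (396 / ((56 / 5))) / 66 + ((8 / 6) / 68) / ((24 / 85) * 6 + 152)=-42163176673 / 88613112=-475.81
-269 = -269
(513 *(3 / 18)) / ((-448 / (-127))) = 21717 / 896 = 24.24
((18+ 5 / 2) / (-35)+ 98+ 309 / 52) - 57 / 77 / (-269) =556629351 / 5385380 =103.36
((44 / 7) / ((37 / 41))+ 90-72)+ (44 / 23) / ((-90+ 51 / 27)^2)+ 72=363237940154 / 3746053493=96.97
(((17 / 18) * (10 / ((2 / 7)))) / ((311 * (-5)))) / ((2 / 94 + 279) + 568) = -5593 / 222856380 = -0.00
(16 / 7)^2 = 256 / 49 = 5.22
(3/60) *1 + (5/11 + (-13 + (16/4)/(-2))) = -3189/220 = -14.50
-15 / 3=-5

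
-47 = -47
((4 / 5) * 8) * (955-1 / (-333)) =10176512 / 1665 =6112.02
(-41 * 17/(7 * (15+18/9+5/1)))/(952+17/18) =-369/77693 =-0.00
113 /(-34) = -113 /34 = -3.32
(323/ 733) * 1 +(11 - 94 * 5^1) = -336124/ 733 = -458.56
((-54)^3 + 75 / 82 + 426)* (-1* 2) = 12877041 / 41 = 314074.17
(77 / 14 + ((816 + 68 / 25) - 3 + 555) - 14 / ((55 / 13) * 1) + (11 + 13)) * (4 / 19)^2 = 6146408 / 99275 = 61.91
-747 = -747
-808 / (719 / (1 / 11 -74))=656904 / 7909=83.06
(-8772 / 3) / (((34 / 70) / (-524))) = 3154480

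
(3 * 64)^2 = 36864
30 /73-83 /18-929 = -1226225 /1314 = -933.20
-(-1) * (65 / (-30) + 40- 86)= -289 / 6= -48.17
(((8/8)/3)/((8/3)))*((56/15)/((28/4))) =1/15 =0.07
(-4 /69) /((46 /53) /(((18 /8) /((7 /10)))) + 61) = -3180 /3360967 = -0.00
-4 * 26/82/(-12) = 13/123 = 0.11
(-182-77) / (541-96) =-259 / 445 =-0.58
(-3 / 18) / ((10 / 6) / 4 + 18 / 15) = -10 / 97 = -0.10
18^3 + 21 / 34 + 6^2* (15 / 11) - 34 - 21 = 2179189 / 374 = 5826.71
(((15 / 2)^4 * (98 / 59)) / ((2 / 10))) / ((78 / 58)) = 119896875 / 6136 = 19539.91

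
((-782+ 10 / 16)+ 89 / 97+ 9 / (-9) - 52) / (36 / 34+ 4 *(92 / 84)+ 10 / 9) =-127.23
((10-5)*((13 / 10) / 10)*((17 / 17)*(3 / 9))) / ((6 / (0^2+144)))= 26 / 5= 5.20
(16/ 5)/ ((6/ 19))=152/ 15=10.13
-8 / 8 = -1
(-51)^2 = 2601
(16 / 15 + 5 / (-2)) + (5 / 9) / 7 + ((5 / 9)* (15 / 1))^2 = 14299 / 210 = 68.09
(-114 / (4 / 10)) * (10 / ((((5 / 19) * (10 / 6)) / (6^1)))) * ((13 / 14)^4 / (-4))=278384067 / 38416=7246.57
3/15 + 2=11/5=2.20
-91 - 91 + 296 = 114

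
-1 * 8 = -8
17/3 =5.67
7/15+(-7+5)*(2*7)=-413/15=-27.53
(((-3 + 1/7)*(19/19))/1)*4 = -80/7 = -11.43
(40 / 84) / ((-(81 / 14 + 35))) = -20 / 1713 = -0.01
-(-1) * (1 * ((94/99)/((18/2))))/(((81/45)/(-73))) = -34310/8019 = -4.28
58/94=29/47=0.62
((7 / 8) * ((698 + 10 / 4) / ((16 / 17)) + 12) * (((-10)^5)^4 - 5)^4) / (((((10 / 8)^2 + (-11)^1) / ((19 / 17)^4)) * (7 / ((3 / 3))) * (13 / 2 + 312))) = -315389852099999999936922029580000000004730847781499999999842305073950000000001971186575625 / 64269075416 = -4907334515994649701791223000000000000000000000000000000000000000000000000000000.00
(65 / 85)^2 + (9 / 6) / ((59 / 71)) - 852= -28973405 / 34102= -849.61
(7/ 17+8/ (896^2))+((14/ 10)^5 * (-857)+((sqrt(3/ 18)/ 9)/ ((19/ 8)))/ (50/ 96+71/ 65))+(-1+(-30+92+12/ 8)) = -24236914183291/ 5331200000+4160 * sqrt(6)/ 860643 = -4546.23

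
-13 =-13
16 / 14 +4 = 36 / 7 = 5.14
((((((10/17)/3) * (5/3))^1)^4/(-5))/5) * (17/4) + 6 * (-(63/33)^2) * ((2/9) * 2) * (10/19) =-379217797180/74106409707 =-5.12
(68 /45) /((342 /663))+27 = 76769 /2565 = 29.93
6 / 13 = 0.46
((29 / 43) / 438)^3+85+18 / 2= 94.00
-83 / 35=-2.37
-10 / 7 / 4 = -5 / 14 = -0.36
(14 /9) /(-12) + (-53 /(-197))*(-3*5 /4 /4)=-32497 /85104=-0.38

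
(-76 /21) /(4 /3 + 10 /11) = -418 /259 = -1.61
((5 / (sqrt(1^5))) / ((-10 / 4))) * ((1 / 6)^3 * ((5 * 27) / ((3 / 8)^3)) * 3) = -640 / 9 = -71.11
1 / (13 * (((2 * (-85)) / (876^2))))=-383688 / 1105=-347.23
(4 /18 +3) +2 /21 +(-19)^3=-431908 /63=-6855.68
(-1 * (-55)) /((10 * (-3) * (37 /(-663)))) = 2431 /74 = 32.85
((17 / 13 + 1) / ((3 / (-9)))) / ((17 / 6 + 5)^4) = -116640 / 63435853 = -0.00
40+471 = 511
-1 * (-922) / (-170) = -461 / 85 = -5.42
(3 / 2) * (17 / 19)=51 / 38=1.34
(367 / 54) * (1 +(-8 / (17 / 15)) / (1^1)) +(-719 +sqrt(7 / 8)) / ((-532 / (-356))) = -63771271 / 122094 +89 * sqrt(14) / 532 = -521.69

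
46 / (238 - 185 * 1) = 46 / 53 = 0.87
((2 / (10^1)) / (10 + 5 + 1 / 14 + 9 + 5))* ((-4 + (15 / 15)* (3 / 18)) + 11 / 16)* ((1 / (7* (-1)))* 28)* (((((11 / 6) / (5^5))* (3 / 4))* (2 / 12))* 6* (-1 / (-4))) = 1057 / 111000000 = 0.00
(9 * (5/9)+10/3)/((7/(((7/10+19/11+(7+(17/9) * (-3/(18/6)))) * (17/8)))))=634355/33264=19.07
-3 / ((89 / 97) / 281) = -81771 / 89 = -918.78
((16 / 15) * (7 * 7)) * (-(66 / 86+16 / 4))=-32144 / 129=-249.18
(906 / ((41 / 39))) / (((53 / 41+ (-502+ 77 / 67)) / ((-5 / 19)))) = 5918445 / 13036717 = 0.45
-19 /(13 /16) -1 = -317 /13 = -24.38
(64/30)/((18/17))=2.01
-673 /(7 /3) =-2019 /7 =-288.43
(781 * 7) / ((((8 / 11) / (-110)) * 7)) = -472505 / 4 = -118126.25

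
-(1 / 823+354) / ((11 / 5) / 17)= -24764155 / 9053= -2735.46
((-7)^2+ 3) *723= 37596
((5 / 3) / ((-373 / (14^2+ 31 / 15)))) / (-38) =0.02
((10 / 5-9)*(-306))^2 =4588164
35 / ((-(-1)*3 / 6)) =70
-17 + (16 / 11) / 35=-6529 / 385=-16.96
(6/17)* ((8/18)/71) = 8/3621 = 0.00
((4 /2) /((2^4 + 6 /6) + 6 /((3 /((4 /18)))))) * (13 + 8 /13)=3186 /2041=1.56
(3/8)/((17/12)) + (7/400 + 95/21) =686299/142800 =4.81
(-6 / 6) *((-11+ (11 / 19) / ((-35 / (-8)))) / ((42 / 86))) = 103587 / 4655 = 22.25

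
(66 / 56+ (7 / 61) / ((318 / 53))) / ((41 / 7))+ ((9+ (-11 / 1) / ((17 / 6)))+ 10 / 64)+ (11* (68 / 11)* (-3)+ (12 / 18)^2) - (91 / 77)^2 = -199.47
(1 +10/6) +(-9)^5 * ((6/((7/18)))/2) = -9565882/21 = -455518.19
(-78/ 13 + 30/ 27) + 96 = 820/ 9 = 91.11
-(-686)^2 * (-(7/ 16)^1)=823543/ 4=205885.75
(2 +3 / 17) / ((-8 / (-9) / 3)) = 999 / 136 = 7.35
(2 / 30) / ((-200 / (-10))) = 1 / 300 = 0.00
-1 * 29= -29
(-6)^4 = 1296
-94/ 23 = -4.09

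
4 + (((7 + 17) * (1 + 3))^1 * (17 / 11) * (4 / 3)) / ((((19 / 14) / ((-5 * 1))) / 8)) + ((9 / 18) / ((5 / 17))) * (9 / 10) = -121740423 / 20900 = -5824.90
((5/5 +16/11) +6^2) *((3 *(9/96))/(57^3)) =141/2414368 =0.00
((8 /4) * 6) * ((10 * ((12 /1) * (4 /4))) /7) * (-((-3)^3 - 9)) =51840 /7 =7405.71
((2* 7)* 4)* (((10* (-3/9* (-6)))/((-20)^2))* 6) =84/5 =16.80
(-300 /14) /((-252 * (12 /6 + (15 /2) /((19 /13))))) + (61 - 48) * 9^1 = 117.01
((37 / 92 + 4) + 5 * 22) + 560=62045 / 92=674.40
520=520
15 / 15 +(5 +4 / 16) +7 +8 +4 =101 / 4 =25.25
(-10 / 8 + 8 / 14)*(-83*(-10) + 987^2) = -18524981 / 28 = -661606.46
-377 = -377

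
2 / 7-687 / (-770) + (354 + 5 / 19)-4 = 5141583 / 14630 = 351.44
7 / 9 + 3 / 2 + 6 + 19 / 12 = 355 / 36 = 9.86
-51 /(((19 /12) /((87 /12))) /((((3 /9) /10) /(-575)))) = 1479 /109250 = 0.01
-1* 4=-4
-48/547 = -0.09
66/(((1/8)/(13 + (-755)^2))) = 300980064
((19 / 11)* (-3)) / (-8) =57 / 88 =0.65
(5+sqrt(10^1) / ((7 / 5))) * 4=29.04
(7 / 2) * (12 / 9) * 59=826 / 3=275.33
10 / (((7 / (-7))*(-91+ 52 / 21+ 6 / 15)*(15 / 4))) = 280 / 9253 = 0.03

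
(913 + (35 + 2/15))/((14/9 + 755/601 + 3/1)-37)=-25642266/843485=-30.40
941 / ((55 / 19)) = 17879 / 55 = 325.07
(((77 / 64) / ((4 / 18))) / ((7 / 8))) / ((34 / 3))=297 / 544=0.55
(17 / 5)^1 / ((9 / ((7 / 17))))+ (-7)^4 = 108052 / 45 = 2401.16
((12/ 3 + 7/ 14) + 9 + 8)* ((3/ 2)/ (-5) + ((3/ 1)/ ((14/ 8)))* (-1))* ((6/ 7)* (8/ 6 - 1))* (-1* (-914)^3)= -9447786605.04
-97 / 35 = -2.77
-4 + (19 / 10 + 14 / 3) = 2.57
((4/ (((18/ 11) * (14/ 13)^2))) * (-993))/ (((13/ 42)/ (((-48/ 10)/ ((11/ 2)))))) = 206544/ 35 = 5901.26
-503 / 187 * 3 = -1509 / 187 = -8.07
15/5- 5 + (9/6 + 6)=11/2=5.50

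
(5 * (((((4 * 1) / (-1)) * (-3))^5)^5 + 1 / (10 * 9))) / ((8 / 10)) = 429282974898310558320584294405 / 72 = 5962263540254313310008115000.00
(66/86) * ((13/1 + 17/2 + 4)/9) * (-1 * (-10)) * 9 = 8415/43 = 195.70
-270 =-270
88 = 88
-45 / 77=-0.58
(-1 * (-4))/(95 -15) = 1/20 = 0.05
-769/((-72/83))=63827/72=886.49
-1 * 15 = -15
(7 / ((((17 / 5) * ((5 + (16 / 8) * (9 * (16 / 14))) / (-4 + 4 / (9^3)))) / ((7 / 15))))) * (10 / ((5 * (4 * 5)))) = -499408 / 33275205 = -0.02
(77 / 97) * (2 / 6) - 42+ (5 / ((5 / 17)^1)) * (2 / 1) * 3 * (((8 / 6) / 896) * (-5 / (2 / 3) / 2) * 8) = -754325 / 16296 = -46.29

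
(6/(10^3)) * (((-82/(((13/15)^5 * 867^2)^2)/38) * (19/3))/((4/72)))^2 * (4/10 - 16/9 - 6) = -135769487261352539062500/924804188839572698068902565619693875331281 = -0.00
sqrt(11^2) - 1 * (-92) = 103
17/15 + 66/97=2639/1455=1.81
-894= -894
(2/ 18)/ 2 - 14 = -251/ 18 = -13.94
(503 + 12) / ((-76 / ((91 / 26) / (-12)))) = 3605 / 1824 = 1.98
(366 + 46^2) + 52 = 2534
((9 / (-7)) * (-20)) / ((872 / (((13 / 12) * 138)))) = 13455 / 3052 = 4.41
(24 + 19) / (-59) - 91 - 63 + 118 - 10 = -2757 / 59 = -46.73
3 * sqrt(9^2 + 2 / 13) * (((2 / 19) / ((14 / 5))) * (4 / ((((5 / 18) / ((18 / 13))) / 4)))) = 15552 * sqrt(13715) / 22477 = 81.03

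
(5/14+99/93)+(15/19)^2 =320387/156674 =2.04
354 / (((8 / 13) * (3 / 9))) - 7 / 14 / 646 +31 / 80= 1726.14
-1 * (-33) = 33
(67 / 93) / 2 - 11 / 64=1121 / 5952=0.19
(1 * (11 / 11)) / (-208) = -1 / 208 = -0.00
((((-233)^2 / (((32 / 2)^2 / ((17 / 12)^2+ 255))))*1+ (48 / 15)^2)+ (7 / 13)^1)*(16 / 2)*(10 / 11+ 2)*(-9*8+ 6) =-653113154917 / 7800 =-83732455.76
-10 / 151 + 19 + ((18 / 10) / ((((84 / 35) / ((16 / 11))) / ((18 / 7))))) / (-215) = 47298129 / 2499805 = 18.92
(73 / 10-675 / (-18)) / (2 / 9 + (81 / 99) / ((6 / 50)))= 22176 / 3485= 6.36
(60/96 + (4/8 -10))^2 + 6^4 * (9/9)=87985/64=1374.77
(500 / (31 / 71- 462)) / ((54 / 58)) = -1029500 / 884817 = -1.16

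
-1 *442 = -442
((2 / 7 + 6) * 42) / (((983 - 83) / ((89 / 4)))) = 6.53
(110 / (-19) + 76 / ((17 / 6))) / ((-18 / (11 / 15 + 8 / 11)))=-818677 / 479655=-1.71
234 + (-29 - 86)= 119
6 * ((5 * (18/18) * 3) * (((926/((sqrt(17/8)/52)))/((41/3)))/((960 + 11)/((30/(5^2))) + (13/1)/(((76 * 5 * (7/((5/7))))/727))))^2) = 1875277403583087329280/2350035524720898713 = 797.98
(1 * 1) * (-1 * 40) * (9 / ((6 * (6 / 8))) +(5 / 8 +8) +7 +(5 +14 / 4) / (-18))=-6175 / 9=-686.11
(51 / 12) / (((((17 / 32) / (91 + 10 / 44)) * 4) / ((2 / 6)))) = 669 / 11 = 60.82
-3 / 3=-1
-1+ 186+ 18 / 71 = 13153 / 71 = 185.25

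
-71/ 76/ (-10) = 71/ 760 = 0.09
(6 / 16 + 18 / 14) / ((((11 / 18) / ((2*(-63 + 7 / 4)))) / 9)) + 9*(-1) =-264447 / 88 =-3005.08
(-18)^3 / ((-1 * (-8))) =-729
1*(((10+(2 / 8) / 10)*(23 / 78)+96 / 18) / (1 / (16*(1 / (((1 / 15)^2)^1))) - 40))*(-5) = 1939725 / 1871987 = 1.04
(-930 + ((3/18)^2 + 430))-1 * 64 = -20303/36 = -563.97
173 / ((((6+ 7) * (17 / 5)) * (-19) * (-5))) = 173 / 4199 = 0.04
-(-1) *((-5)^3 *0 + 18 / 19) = 18 / 19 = 0.95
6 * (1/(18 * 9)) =1/27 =0.04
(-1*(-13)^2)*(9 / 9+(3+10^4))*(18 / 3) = -10144056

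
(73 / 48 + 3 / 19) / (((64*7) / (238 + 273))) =111763 / 58368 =1.91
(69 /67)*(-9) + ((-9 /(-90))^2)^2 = -6209933 /670000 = -9.27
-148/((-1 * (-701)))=-148/701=-0.21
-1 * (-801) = 801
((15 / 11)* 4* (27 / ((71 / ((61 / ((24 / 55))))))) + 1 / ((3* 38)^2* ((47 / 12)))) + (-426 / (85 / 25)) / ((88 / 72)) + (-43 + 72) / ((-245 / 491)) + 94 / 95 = 8631214316269 / 66229632546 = 130.32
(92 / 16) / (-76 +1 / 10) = -5 / 66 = -0.08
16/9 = 1.78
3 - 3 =0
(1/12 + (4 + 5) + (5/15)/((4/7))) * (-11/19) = -319/57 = -5.60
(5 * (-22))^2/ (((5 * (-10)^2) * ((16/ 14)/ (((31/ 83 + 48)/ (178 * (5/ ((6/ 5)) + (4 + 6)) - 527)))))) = 185493/ 361216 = 0.51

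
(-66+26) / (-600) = 0.07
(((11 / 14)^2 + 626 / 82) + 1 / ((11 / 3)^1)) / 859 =753507 / 75932164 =0.01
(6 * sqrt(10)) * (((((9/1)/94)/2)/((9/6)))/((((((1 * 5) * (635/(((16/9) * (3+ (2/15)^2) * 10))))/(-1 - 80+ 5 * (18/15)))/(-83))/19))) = 1210.20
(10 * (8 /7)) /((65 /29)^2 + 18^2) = 0.03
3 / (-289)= -0.01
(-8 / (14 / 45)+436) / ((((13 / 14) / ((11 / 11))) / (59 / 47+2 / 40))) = 1761972 / 3055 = 576.75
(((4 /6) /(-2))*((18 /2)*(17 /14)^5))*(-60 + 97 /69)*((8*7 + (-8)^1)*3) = 51664336659 /773122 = 66825.59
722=722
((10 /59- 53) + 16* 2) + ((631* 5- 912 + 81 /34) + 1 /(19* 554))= 11742940308 /5278789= 2224.55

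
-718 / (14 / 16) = -820.57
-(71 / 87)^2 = -5041 / 7569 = -0.67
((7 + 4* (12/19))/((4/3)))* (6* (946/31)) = 770517/589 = 1308.18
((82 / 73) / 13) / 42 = 41 / 19929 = 0.00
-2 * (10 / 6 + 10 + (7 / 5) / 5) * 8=-14336 / 75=-191.15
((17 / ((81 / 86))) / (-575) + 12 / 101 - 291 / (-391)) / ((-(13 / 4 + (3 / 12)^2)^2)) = -17026002176 / 224633693475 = -0.08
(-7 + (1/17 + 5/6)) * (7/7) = -6.11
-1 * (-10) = 10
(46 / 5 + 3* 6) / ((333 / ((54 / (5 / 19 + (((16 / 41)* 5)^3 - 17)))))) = -534275592 / 1127471215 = -0.47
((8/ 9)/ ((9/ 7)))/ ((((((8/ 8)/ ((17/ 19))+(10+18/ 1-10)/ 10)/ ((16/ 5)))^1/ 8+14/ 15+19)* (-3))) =-76160/ 6625233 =-0.01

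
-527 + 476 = -51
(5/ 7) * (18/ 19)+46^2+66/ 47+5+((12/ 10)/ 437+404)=1816632019/ 718865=2527.08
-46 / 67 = -0.69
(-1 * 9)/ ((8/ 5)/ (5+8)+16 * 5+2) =-585/ 5338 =-0.11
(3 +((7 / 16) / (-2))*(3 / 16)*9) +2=2371 / 512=4.63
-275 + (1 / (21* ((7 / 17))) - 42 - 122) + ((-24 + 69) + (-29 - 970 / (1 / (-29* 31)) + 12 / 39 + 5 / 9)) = 4996928543 / 5733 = 871607.98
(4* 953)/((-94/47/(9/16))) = -1072.12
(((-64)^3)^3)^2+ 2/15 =324518553658426726783156000000000.00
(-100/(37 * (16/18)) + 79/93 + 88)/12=590537/82584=7.15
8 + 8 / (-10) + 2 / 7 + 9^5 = 2066977 / 35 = 59056.49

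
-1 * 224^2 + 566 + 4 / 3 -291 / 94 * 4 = -6996568 / 141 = -49621.05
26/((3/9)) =78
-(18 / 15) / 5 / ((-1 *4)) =3 / 50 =0.06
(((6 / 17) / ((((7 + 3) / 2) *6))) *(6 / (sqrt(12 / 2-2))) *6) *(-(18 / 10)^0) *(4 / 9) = -8 / 85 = -0.09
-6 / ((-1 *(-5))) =-6 / 5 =-1.20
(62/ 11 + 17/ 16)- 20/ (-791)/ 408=47562479/ 7100016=6.70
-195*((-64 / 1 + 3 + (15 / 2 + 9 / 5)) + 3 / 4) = 39741 / 4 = 9935.25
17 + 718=735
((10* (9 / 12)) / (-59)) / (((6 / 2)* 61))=-5 / 7198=-0.00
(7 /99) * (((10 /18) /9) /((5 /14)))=98 /8019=0.01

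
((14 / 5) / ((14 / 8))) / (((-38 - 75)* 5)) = -8 / 2825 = -0.00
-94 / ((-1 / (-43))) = -4042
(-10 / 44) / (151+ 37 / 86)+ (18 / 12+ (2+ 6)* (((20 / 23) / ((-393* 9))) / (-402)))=780024217751 / 520535274534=1.50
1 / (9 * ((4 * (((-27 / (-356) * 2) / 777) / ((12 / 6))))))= 23051 / 81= 284.58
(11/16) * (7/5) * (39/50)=3003/4000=0.75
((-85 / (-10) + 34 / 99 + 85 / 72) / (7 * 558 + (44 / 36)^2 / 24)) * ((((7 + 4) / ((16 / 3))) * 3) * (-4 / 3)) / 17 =-37827 / 30373540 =-0.00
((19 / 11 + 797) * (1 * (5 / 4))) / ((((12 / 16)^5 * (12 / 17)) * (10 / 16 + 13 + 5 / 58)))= 11088634880 / 25508439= 434.70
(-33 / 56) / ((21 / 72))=-99 / 49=-2.02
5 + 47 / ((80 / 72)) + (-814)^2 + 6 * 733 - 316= 6667253 / 10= 666725.30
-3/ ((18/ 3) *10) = -1/ 20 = -0.05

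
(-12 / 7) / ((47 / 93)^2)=-103788 / 15463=-6.71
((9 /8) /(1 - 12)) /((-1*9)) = 1 /88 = 0.01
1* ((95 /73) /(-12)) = -95 /876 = -0.11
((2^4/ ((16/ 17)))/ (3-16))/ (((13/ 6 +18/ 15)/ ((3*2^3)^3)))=-7050240/ 1313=-5369.57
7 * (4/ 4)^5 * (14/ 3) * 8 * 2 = 1568/ 3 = 522.67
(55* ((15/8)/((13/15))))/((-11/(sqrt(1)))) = -1125/104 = -10.82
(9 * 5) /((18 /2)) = 5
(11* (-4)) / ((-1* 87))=44 / 87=0.51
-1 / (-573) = 1 / 573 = 0.00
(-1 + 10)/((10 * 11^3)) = 9/13310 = 0.00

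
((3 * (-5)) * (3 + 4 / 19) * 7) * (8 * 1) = -51240 / 19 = -2696.84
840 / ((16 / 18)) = 945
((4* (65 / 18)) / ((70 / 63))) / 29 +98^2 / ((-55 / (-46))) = 12812451 / 1595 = 8032.88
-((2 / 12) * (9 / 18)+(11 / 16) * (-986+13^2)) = 26957 / 48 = 561.60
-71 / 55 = -1.29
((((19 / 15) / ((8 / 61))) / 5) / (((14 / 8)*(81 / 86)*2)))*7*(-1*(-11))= 548207 / 12150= 45.12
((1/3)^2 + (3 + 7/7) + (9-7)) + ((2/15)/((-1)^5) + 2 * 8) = 989/45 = 21.98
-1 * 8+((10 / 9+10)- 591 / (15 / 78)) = -138154 / 45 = -3070.09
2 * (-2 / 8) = -1 / 2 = -0.50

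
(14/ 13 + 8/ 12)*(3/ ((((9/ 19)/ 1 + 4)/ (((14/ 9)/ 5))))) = 1064/ 2925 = 0.36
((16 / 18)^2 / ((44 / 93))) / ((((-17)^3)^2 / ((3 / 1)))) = 496 / 2389619331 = 0.00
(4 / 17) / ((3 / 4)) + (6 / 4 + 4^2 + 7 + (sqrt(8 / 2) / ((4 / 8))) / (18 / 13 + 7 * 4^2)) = 1867999 / 75174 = 24.85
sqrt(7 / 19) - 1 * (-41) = sqrt(133) / 19 + 41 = 41.61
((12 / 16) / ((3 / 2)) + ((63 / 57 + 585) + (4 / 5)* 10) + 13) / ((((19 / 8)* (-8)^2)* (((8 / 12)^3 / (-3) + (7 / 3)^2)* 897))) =623403 / 747801392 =0.00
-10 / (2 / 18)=-90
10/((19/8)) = 80/19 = 4.21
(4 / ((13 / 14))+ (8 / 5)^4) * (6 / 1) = 529488 / 8125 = 65.17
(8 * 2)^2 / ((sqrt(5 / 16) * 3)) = 1024 * sqrt(5) / 15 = 152.65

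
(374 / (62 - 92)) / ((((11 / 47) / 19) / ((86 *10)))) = -2611132 / 3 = -870377.33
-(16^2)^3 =-16777216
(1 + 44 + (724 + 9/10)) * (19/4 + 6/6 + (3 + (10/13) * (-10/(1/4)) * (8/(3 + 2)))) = -3241279/104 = -31166.14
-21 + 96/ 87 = -577/ 29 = -19.90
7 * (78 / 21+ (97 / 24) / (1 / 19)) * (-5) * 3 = -67625 / 8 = -8453.12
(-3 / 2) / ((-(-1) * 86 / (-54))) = 81 / 86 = 0.94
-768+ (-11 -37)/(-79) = -60624/79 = -767.39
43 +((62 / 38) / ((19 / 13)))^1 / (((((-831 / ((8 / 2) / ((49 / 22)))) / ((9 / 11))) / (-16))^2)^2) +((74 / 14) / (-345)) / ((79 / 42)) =4785438271169616197633261 / 111310345281363773364085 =42.99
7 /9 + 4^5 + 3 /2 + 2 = 18509 /18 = 1028.28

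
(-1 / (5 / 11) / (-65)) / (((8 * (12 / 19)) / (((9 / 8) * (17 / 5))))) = 10659 / 416000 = 0.03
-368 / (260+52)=-46 / 39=-1.18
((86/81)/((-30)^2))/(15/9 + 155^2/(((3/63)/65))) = 43/1195345917000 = 0.00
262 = 262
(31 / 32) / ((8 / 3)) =93 / 256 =0.36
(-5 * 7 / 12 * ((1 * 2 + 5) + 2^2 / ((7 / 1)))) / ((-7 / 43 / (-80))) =-227900 / 21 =-10852.38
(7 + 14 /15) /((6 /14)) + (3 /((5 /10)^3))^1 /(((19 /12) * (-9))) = 14387 /855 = 16.83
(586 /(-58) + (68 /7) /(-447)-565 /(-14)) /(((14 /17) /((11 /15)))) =1025986159 /38111220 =26.92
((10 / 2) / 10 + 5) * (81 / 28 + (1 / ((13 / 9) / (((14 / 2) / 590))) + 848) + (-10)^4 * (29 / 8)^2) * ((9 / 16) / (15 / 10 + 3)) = 78109750851 / 859040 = 90926.79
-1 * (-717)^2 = -514089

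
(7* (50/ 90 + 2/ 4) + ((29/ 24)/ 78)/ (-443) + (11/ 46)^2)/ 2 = 3266558567/ 877395168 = 3.72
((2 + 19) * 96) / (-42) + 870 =822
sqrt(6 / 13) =sqrt(78) / 13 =0.68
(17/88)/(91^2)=17/728728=0.00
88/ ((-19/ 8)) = -704/ 19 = -37.05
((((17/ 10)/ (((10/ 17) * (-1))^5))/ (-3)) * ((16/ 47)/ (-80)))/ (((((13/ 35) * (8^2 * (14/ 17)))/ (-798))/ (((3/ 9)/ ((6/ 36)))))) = 54575043509/ 19552000000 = 2.79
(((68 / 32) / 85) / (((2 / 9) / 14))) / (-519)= -21 / 6920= -0.00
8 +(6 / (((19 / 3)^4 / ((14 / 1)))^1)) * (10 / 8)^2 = 8.08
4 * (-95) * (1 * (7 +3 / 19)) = -2720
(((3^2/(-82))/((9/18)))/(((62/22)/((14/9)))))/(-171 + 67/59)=4543/6368981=0.00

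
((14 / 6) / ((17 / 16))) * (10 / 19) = 1120 / 969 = 1.16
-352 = -352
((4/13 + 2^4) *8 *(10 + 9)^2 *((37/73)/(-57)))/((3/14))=-16692032/8541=-1954.34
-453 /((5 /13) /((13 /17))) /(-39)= 1963 /85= 23.09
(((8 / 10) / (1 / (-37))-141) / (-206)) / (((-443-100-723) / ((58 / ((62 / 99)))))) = -816321 / 13474460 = -0.06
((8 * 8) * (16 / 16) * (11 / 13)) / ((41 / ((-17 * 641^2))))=-4917423808 / 533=-9225935.85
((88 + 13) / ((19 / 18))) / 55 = 1818 / 1045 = 1.74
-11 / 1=-11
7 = 7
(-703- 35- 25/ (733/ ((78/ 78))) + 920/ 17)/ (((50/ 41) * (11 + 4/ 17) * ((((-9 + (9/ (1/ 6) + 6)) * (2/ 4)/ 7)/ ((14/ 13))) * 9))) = -11414177698/ 6961649175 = -1.64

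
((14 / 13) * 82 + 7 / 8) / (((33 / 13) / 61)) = 565775 / 264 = 2143.09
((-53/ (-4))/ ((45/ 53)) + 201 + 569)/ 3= 141409/ 540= 261.87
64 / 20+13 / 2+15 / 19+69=15103 / 190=79.49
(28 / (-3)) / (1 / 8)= -224 / 3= -74.67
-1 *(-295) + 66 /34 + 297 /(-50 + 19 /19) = 242303 /833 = 290.88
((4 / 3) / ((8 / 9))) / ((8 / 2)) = 3 / 8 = 0.38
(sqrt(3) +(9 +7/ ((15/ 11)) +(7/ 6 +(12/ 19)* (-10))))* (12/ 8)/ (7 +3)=3* sqrt(3)/ 20 +5121/ 3800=1.61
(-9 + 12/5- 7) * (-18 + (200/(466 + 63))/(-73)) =47280808/193085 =244.87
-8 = -8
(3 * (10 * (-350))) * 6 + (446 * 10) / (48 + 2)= -314554 / 5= -62910.80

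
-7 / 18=-0.39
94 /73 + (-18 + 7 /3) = -3149 /219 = -14.38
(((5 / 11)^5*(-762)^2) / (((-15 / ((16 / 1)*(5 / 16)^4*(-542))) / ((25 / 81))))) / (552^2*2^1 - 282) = 42685146484375 / 1356139258113024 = 0.03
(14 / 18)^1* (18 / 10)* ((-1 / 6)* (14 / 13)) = -49 / 195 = -0.25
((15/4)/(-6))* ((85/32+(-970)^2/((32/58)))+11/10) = -272861601/256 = -1065865.63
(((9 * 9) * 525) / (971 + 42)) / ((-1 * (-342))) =0.12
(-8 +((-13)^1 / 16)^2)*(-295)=554305 / 256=2165.25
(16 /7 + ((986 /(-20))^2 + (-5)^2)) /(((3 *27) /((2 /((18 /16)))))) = 2293924 /42525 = 53.94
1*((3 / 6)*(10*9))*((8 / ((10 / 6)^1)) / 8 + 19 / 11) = 104.73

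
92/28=23/7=3.29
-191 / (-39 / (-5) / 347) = -331385 / 39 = -8497.05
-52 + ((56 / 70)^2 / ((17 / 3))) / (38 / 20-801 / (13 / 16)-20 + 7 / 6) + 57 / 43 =-18108696013 / 357353005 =-50.67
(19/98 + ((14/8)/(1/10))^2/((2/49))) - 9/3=2940125/392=7500.32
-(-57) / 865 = 57 / 865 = 0.07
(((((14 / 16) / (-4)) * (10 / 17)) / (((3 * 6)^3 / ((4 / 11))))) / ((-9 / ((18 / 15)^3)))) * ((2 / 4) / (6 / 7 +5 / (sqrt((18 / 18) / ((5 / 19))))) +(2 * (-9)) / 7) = -0.00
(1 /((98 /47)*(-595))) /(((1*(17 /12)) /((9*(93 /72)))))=-13113 /1982540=-0.01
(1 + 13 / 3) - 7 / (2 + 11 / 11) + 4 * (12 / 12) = 7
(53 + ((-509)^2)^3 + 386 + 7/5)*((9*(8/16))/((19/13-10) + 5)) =-10173316597135895619/460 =-22115905645947599.17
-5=-5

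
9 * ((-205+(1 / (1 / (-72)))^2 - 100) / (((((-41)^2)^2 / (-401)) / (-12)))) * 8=41229216 / 68921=598.21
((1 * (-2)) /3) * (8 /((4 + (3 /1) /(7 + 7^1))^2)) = -3136 /10443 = -0.30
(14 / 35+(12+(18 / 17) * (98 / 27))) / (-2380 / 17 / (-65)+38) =26923 / 66555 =0.40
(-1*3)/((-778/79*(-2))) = -237/1556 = -0.15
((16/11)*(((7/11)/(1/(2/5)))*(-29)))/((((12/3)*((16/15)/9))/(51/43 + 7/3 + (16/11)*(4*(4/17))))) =-107721747/972961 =-110.72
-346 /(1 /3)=-1038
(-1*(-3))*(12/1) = 36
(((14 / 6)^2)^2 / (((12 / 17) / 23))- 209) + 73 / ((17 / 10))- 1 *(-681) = 1480.78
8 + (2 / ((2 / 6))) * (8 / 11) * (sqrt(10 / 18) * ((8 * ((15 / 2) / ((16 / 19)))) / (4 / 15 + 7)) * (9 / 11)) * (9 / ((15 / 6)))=8 + 554040 * sqrt(5) / 13189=101.93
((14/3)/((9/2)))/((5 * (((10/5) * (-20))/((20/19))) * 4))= -7/5130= -0.00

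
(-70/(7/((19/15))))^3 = -2032.30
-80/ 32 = -5/ 2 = -2.50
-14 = -14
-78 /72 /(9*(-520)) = 1 /4320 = 0.00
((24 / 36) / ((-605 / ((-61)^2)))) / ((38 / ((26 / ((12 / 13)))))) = -628849 / 206910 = -3.04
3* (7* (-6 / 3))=-42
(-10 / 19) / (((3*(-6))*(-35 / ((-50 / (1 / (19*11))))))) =550 / 63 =8.73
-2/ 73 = -0.03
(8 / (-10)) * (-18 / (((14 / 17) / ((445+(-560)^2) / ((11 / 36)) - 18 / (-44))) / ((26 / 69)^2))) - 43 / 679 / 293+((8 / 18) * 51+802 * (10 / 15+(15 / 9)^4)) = 1199557588115040941 / 468857400165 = 2558469.99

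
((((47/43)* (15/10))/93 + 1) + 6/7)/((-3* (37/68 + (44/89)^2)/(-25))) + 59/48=160112759869/7609169232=21.04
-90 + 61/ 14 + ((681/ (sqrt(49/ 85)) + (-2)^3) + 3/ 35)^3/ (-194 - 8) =818223478433/ 8660750 - 335638447236*sqrt(85)/ 866075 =-3478464.61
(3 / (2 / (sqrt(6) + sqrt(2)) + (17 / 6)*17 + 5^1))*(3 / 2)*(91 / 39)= 0.20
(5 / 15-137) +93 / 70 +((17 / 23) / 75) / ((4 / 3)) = -6536473 / 48300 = -135.33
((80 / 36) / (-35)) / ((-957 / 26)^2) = -2704 / 57698487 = -0.00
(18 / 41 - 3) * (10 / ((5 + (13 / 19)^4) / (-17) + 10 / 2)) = -2326229850 / 426281879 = -5.46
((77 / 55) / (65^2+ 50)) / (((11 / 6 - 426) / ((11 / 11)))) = -14 / 18133125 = -0.00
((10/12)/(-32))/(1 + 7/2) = -5/864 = -0.01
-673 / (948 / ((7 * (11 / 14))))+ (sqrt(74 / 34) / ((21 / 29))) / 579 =-7403 / 1896+ 29 * sqrt(629) / 206703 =-3.90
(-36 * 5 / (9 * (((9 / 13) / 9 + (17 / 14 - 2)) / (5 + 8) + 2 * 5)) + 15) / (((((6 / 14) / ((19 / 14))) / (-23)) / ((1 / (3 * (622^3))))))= -0.00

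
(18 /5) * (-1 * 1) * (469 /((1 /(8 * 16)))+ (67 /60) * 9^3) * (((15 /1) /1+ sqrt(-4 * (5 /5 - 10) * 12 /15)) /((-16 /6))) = 98570601 * sqrt(5) /500+ 98570601 /80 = 1672953.64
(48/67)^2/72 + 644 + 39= 683.01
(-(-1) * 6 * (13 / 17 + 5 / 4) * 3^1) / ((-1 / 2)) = -1233 / 17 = -72.53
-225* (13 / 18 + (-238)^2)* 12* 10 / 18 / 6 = -127450625 / 9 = -14161180.56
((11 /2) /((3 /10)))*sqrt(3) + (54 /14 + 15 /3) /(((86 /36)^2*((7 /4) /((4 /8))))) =40176 /90601 + 55*sqrt(3) /3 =32.20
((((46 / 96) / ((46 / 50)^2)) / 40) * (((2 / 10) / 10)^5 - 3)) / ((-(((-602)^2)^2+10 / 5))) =937499999 / 2899913435533440000000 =0.00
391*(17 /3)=6647 /3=2215.67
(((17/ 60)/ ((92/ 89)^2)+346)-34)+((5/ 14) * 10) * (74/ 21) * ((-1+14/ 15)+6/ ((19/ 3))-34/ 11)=4438087768451/ 15602368320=284.45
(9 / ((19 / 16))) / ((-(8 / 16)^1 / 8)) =-121.26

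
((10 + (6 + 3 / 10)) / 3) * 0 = 0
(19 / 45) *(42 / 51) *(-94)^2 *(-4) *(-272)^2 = -40915345408 / 45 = -909229897.96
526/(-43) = -526/43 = -12.23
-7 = -7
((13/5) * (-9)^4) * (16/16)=85293/5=17058.60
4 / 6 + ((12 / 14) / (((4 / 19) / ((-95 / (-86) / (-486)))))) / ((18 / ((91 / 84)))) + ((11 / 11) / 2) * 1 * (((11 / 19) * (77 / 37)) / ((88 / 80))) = 35948794921 / 29617648704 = 1.21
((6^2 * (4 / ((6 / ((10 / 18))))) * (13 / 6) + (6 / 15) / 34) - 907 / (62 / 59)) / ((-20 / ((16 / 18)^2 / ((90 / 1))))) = 158266748 / 432205875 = 0.37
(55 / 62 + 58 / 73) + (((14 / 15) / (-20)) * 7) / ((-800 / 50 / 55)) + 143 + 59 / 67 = 10675462199 / 72778080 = 146.69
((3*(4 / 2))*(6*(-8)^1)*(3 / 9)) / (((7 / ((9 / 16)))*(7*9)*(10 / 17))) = -51 / 245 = -0.21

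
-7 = -7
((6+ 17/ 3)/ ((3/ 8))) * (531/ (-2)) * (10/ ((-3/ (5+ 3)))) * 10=6608000/ 3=2202666.67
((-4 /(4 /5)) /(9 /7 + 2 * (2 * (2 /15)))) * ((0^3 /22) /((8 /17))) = 0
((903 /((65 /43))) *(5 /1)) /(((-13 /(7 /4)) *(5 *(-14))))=38829 /6760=5.74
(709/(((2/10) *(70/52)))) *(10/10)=18434/7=2633.43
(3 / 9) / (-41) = -1 / 123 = -0.01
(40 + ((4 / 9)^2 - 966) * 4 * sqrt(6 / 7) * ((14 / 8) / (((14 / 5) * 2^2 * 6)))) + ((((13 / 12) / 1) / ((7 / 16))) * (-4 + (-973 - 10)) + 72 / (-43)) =-103444 / 43 - 195575 * sqrt(42) / 13608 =-2498.82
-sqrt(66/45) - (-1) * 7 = 7 - sqrt(330)/15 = 5.79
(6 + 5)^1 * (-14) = -154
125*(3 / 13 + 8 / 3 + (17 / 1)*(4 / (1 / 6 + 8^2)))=1485425 / 3003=494.65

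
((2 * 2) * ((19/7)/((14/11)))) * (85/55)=646/49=13.18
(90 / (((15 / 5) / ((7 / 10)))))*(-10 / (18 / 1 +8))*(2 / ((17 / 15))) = -3150 / 221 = -14.25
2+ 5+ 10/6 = 26/3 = 8.67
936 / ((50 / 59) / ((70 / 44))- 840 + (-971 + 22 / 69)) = -26673192 / 51583801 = -0.52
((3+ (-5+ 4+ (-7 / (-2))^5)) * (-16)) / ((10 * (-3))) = 16871 / 60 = 281.18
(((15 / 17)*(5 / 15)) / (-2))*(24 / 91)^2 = -1440 / 140777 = -0.01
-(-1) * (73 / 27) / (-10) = -0.27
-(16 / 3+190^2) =-108316 / 3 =-36105.33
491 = 491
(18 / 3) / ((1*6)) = 1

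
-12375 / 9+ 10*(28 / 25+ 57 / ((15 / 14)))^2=3516453 / 125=28131.62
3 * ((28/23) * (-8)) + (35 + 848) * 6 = 121182/23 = 5268.78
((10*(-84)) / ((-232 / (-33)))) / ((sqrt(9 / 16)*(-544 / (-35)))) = -40425 / 3944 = -10.25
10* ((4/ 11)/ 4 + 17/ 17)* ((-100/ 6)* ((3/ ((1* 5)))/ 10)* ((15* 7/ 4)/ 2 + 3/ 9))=-1615/ 11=-146.82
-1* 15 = -15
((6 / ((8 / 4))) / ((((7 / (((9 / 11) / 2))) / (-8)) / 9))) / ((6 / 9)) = -1458 / 77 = -18.94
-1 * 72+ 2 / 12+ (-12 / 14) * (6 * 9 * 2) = -6905 / 42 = -164.40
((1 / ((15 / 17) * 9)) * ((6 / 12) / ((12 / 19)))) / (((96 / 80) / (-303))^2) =6355.95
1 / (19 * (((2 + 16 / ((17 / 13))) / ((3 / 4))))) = 51 / 18392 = 0.00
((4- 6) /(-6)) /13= 0.03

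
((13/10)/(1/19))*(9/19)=117/10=11.70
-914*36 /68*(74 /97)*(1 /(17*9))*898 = -60737128 /28033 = -2166.63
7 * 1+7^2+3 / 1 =59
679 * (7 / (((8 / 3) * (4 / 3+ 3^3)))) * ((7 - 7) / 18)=0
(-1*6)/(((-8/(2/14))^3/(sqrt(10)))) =3*sqrt(10)/87808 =0.00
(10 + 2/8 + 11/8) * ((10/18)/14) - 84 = -28069/336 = -83.54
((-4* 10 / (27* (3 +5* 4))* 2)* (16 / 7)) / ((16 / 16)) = -1280 / 4347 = -0.29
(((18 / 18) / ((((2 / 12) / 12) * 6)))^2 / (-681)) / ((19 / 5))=-240 / 4313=-0.06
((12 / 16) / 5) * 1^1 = 3 / 20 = 0.15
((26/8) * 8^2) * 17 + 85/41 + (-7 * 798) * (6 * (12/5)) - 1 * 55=-15775842/205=-76955.33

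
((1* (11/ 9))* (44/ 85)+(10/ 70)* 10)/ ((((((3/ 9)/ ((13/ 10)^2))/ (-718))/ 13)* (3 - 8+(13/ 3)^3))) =-39176660133/ 30672250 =-1277.27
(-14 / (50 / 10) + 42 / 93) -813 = -126379 / 155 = -815.35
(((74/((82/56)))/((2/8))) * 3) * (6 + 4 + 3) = 323232/41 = 7883.71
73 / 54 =1.35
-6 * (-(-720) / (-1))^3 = 2239488000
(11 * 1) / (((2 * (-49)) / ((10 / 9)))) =-55 / 441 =-0.12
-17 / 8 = -2.12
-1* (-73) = 73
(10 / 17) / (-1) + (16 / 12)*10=650 / 51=12.75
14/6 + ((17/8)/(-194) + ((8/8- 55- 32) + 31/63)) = -8133551/97776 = -83.19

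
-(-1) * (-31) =-31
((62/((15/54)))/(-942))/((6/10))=-62/157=-0.39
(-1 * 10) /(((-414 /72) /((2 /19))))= 80 /437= 0.18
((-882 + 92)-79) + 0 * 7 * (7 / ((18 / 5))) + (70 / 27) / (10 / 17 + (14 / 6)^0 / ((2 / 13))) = -5652203 / 6507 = -868.63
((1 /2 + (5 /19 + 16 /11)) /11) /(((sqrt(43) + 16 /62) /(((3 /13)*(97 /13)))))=0.05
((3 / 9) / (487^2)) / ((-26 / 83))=-83 / 18499182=-0.00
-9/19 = -0.47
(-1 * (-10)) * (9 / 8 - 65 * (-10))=26045 / 4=6511.25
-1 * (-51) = 51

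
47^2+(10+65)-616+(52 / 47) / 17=1332784 / 799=1668.07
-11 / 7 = -1.57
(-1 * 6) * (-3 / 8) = 9 / 4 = 2.25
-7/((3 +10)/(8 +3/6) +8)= -119/162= -0.73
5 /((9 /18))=10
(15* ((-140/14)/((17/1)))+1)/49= -19/119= -0.16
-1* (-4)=4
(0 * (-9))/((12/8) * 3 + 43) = 0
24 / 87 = 8 / 29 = 0.28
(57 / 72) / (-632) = -19 / 15168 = -0.00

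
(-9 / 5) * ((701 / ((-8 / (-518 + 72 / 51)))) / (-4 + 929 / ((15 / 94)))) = -83108457 / 5934088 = -14.01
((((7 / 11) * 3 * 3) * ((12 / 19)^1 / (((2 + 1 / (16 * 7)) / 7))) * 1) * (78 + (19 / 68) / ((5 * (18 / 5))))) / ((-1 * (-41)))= 23.98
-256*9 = -2304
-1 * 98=-98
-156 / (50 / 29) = -2262 / 25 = -90.48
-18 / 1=-18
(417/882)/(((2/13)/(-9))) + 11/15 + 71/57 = -478147/18620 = -25.68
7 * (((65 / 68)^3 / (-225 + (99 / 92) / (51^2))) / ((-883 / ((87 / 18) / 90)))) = 256444825 / 155174642229312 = 0.00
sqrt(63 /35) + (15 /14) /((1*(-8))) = -15 /112 + 3*sqrt(5) /5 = 1.21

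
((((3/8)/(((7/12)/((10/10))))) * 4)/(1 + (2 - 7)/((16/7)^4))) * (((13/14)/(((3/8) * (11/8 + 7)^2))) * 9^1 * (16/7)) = 188441690112/82423126037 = 2.29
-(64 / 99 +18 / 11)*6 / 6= -226 / 99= -2.28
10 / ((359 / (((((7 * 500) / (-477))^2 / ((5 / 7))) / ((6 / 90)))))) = 857500000 / 27227637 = 31.49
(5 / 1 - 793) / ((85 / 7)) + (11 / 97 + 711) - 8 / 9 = 47886742 / 74205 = 645.33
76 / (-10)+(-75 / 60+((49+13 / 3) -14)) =30.48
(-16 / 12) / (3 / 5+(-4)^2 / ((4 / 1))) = -20 / 69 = -0.29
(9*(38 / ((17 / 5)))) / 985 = 342 / 3349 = 0.10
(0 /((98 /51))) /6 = 0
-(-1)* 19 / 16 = 19 / 16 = 1.19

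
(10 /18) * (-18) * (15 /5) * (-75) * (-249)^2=139502250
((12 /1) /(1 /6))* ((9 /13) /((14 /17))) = 5508 /91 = 60.53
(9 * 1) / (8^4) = 9 / 4096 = 0.00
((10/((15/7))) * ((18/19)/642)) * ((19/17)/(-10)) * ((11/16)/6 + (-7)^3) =230419/873120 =0.26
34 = 34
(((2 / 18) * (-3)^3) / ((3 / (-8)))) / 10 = 4 / 5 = 0.80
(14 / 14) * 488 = 488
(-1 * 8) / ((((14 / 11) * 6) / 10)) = -220 / 21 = -10.48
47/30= 1.57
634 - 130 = 504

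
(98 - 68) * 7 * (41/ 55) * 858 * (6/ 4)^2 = 302211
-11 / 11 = -1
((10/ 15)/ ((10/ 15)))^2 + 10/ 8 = 9/ 4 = 2.25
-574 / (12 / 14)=-2009 / 3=-669.67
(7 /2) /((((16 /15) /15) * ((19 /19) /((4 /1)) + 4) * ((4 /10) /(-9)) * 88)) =-70875 /23936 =-2.96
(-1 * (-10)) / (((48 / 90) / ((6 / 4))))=225 / 8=28.12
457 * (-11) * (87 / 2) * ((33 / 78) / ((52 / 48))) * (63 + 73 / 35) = -5558288.03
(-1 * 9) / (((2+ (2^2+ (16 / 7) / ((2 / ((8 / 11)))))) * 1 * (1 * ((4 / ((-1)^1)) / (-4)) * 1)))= -693 / 526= -1.32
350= 350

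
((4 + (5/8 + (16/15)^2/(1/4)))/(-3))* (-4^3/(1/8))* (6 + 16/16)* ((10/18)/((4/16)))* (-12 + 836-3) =24300338944/1215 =20000278.97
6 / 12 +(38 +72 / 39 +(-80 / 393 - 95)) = -560533 / 10218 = -54.86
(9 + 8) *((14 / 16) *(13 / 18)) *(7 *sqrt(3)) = 10829 *sqrt(3) / 144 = 130.25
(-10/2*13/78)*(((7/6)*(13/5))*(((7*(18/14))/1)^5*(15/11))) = -8955765/44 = -203540.11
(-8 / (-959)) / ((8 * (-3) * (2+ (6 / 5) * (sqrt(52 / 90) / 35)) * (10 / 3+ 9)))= -21875 / 1552117662+ 25 * sqrt(130) / 1552117662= -0.00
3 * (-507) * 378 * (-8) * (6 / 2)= 13798512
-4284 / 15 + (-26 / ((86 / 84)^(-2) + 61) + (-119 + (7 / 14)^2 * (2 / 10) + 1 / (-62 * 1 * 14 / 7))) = -14381338329 / 35511430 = -404.98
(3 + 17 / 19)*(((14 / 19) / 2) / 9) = 518 / 3249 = 0.16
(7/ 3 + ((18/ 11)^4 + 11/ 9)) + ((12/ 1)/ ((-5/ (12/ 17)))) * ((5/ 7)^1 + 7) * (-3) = 49.93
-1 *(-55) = 55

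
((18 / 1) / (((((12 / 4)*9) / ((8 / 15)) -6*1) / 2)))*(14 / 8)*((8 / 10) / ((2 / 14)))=7.91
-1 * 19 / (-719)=19 / 719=0.03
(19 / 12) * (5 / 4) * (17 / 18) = 1615 / 864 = 1.87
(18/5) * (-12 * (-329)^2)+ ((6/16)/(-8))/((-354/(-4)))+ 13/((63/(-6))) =-926972705833/198240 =-4676012.44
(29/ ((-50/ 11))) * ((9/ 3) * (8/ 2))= -76.56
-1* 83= -83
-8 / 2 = -4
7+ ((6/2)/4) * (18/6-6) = 4.75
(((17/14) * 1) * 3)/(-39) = -17/182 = -0.09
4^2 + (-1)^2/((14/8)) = 116/7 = 16.57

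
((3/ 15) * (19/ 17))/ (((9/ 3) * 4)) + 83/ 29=2.88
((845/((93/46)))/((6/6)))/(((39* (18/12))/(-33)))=-235.77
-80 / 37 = -2.16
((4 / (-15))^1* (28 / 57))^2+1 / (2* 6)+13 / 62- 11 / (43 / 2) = -785246867 / 3897825300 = -0.20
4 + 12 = 16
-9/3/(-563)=3/563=0.01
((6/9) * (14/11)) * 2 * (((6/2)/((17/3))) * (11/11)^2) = 0.90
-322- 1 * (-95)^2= -9347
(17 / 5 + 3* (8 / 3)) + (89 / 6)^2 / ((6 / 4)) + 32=51323 / 270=190.09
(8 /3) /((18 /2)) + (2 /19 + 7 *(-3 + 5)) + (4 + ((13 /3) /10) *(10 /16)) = 153263 /8208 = 18.67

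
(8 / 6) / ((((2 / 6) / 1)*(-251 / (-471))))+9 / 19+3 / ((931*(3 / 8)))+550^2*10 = 706886891703 / 233681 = 3025007.99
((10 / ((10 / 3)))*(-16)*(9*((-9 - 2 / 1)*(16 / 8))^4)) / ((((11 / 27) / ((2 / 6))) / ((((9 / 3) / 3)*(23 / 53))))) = -1904373504 / 53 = -35931575.55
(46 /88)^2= 529 /1936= 0.27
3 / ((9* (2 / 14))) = 7 / 3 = 2.33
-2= -2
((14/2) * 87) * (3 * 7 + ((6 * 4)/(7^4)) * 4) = 12813.35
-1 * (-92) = 92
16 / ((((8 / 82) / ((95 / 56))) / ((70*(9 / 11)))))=175275 / 11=15934.09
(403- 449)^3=-97336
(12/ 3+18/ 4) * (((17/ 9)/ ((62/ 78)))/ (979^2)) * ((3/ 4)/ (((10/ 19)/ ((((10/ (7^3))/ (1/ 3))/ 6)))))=71383/ 163057650448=0.00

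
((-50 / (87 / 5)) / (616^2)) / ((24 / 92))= -2875 / 99038016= -0.00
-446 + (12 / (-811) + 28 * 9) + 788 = 481722 / 811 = 593.99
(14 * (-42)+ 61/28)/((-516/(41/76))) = 672523/1098048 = 0.61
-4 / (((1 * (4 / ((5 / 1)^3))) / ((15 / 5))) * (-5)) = 75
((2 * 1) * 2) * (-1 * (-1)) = 4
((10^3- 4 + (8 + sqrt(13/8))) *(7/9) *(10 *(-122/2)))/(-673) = 2135 *sqrt(26)/12114 + 4287080/6057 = 708.69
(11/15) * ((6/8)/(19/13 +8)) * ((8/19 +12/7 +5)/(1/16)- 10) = 330187/54530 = 6.06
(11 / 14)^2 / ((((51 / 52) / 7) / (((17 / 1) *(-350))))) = -78650 / 3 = -26216.67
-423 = -423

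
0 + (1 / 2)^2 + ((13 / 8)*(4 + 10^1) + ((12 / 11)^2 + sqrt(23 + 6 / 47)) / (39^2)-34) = -224923 / 20449 + sqrt(51089) / 71487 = -11.00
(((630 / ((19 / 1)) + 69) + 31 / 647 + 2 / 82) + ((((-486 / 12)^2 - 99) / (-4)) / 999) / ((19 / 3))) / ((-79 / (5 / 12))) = -50808059355 / 94286719936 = -0.54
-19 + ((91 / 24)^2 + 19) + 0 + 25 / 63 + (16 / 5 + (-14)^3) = -54956693 / 20160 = -2726.03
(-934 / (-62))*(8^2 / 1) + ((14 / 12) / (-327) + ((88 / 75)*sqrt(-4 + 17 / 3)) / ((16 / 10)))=11*sqrt(15) / 45 + 58640039 / 60822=965.07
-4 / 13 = -0.31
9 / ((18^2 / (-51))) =-17 / 12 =-1.42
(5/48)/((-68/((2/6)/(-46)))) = 5/450432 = 0.00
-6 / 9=-2 / 3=-0.67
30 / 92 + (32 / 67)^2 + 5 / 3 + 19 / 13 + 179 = 1471190003 / 8053266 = 182.68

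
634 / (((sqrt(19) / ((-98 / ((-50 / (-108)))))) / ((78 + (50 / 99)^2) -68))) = -131471312* sqrt(19) / 1815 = -315741.14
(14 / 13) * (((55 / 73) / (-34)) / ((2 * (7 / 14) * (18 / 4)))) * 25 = -19250 / 145197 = -0.13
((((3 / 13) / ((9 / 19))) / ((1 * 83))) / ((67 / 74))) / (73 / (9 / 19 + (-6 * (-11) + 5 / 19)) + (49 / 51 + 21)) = 30307736 / 107781416821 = 0.00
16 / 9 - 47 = -407 / 9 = -45.22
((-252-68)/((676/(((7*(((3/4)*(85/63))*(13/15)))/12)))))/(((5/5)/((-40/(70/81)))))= 1020/91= 11.21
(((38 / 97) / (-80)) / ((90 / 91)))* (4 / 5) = -1729 / 436500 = -0.00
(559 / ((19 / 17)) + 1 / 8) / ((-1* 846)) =-76043 / 128592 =-0.59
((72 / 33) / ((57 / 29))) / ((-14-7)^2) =232 / 92169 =0.00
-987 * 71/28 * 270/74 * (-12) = 4054455/37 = 109579.86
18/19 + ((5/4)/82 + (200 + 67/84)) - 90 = 14626285/130872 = 111.76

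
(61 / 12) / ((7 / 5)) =305 / 84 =3.63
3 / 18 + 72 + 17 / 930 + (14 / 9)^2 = 936662 / 12555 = 74.60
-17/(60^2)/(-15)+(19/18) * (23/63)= 437357/1134000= 0.39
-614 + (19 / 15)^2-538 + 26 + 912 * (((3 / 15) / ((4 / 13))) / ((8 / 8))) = -119609 / 225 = -531.60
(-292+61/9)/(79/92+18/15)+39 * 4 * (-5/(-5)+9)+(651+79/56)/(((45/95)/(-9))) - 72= -5272289671/477288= -11046.35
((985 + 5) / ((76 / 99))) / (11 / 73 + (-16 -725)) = -3577365 / 2055116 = -1.74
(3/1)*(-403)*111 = -134199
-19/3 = -6.33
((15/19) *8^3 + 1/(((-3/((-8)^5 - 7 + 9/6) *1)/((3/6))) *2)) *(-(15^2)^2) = -24126406875/152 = -158726361.02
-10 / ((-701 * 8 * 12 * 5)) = 1 / 33648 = 0.00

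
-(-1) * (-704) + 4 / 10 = -3518 / 5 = -703.60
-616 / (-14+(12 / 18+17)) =-168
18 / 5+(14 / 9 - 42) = -36.84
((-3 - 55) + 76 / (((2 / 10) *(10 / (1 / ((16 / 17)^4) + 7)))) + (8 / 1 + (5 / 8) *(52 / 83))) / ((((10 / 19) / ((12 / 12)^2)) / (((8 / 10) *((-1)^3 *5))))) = -13684603339 / 6799360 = -2012.63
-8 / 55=-0.15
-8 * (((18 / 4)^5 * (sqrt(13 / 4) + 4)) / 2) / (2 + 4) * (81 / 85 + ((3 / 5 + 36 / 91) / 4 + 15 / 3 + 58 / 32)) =-3904536393 / 99008 - 3904536393 * sqrt(13) / 792064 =-57210.40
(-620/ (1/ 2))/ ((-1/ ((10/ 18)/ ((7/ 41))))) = 254200/ 63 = 4034.92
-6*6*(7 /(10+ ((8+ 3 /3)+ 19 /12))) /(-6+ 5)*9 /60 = 2268 /1235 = 1.84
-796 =-796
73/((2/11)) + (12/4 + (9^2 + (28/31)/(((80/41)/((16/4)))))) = 151079/310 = 487.35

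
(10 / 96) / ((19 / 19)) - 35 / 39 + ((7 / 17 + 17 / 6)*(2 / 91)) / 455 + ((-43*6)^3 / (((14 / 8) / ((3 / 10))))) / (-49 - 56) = 4736458015301 / 168932400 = 28037.59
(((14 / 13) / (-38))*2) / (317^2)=-14 / 24820783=-0.00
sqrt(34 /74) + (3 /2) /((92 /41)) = 123 /184 + sqrt(629) /37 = 1.35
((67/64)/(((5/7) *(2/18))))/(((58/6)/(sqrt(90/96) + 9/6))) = 12663 *sqrt(15)/37120 + 37989/18560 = 3.37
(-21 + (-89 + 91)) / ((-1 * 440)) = 19 / 440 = 0.04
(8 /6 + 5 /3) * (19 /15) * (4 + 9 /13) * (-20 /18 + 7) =61427 /585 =105.00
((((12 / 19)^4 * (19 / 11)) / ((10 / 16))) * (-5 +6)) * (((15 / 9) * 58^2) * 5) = 12327.25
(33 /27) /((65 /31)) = 341 /585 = 0.58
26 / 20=13 / 10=1.30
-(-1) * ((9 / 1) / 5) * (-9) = -81 / 5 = -16.20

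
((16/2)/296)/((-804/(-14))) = 7/14874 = 0.00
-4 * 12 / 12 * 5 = -20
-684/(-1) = 684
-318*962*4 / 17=-1223664 / 17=-71980.24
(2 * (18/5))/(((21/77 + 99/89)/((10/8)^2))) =14685/1808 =8.12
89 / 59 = 1.51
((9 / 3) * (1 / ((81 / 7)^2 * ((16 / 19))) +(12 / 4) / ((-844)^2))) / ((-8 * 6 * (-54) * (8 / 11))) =228078037 / 16152087730176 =0.00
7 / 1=7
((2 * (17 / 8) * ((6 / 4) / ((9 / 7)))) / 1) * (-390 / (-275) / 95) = 1547 / 20900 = 0.07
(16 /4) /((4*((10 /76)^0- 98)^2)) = 1 /9409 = 0.00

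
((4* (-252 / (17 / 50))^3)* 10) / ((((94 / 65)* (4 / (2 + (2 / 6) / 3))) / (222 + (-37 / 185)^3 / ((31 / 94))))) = -9444376631289600000 / 7158241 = -1319371145968.63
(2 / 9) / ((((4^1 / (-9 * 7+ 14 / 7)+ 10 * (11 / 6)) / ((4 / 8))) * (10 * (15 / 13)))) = 793 / 1504350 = 0.00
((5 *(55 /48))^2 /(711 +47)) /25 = 3025 /1746432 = 0.00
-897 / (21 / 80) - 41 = -24207 / 7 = -3458.14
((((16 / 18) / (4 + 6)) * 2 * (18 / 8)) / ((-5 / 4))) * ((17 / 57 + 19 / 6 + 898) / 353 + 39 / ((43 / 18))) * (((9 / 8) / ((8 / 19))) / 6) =-6533773 / 2428640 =-2.69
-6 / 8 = -3 / 4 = -0.75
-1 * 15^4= -50625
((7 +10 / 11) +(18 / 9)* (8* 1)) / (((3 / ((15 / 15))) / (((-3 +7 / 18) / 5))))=-12361 / 2970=-4.16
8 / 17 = 0.47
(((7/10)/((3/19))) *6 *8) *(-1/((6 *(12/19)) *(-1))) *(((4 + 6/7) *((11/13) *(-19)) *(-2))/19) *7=1890196/585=3231.10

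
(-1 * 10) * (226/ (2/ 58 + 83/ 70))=-4587800/ 2477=-1852.16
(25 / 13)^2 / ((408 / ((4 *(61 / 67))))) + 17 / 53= 21654707 / 61212138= 0.35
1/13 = 0.08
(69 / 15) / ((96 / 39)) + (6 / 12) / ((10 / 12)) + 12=463 / 32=14.47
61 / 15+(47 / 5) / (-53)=3.89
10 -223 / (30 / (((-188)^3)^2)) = -4922910757615466 / 15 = -328194050507697.73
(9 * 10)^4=65610000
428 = 428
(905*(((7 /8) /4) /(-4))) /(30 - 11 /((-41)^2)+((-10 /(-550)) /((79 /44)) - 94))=4206408325 /5439142528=0.77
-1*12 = -12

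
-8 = -8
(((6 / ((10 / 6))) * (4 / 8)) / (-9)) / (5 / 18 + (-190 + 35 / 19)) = 342 / 321275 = 0.00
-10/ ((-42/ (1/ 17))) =5/ 357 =0.01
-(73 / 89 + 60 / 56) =-2357 / 1246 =-1.89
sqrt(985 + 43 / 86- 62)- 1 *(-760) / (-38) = -20 + sqrt(3694) / 2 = 10.39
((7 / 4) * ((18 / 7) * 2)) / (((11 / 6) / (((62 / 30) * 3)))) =1674 / 55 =30.44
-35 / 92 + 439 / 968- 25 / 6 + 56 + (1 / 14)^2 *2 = 169913113 / 3272808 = 51.92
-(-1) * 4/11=4/11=0.36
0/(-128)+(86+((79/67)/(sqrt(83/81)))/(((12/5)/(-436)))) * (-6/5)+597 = 154998 * sqrt(83)/5561+2469/5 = 747.73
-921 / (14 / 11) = -723.64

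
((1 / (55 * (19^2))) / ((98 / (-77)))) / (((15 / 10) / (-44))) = 44 / 37905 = 0.00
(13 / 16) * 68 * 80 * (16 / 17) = 4160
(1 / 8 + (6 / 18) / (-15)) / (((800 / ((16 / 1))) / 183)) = 2257 / 6000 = 0.38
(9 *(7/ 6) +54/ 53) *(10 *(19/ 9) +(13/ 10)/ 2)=1594219/ 6360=250.66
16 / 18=8 / 9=0.89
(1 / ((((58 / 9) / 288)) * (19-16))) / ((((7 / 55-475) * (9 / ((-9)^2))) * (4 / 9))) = -26730 / 42079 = -0.64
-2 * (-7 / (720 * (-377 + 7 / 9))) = -7 / 135440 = -0.00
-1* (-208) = 208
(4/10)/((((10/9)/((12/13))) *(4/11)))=297/325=0.91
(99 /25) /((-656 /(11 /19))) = -1089 /311600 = -0.00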